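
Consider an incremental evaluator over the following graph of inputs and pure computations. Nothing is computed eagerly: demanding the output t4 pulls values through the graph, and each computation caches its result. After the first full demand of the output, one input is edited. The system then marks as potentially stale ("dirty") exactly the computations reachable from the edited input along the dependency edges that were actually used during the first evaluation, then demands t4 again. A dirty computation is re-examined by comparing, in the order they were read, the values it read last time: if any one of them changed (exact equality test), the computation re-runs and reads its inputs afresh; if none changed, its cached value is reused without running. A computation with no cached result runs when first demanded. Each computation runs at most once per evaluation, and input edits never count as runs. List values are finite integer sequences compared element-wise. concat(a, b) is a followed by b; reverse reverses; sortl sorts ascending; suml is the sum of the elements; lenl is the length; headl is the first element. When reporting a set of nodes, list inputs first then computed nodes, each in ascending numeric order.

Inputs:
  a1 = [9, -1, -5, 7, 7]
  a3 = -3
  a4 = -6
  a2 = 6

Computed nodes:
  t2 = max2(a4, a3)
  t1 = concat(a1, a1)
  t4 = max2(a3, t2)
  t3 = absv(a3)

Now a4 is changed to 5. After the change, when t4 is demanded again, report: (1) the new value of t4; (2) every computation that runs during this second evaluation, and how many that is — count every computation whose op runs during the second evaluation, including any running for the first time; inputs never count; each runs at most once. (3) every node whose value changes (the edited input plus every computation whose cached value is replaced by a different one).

t4 now evaluates to 5.
Run set: t2, t4 (2 run).
Changed values: a4, t2, t4.

Initial pass — values computed on the first demand:
  t2 = max2(-6, -3) = -3
  t4 = max2(-3, -3) = -3

Second demand — change propagation:
  t2: re-runs because a4 -6->5; new result 5.
  t4: re-runs because t2 -3->5; new result 5.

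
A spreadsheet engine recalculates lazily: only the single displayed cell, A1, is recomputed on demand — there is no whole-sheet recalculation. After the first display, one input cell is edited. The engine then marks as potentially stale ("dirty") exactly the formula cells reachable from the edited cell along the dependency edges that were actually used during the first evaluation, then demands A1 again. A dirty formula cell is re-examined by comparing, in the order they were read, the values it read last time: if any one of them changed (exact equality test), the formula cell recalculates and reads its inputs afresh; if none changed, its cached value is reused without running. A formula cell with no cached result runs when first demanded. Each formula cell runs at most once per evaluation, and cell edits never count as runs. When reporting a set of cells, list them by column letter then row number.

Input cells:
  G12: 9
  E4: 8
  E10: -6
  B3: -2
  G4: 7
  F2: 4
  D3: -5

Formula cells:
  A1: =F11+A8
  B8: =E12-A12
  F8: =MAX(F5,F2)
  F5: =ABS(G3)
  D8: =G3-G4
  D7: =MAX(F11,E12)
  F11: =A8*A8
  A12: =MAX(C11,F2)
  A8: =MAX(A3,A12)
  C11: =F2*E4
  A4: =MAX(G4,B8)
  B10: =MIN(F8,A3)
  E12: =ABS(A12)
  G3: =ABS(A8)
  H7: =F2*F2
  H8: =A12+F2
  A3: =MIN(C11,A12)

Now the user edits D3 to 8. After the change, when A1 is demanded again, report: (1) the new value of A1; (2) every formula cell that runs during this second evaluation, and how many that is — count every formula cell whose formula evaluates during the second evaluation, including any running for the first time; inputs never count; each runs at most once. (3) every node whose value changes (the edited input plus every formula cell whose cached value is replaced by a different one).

New value of A1: 1056.
Formula cells that run: none — 0 in total.
Values that change: D3.
Key observation: D3 is never demanded by the output, so the edit triggers no recomputation at all.

First evaluation (everything demanded from the output):
  C11 = 4 * 8 = 32
  A12 = MAX(32, 4) = 32
  A3 = MIN(32, 32) = 32
  A8 = MAX(32, 32) = 32
  F11 = 32 * 32 = 1024
  A1 = 1024 + 32 = 1056

Propagation after the edit:
  D3 feeds no computation that the output demands — nothing is marked dirty and nothing runs.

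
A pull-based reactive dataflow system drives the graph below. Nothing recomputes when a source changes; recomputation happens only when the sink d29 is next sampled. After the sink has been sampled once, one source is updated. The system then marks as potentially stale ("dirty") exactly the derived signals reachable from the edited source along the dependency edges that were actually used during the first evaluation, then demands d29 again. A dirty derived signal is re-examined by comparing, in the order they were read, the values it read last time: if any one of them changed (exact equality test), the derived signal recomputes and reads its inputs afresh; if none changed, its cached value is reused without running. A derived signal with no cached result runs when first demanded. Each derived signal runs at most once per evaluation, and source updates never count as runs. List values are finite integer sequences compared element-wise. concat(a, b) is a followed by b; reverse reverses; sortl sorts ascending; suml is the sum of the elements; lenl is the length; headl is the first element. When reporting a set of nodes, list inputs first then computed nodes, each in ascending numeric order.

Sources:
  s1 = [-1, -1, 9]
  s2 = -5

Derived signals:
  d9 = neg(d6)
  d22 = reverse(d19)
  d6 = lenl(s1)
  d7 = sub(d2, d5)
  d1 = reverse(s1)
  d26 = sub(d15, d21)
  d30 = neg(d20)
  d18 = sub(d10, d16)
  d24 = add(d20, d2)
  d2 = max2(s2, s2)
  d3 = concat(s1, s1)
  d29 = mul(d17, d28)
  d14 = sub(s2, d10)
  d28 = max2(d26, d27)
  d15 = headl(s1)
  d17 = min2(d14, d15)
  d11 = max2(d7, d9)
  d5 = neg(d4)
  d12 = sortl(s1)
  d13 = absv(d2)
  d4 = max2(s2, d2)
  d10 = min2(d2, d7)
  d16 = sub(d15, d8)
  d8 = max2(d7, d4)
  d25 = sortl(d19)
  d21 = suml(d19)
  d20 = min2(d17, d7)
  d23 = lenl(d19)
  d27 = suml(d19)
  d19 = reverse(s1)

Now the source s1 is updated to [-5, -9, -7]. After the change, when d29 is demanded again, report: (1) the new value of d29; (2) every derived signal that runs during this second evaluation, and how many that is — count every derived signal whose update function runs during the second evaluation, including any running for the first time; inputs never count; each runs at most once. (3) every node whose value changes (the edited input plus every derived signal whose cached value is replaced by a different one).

New value of d29: -80.
Derived signals that run: d15, d17, d19, d21, d26, d27, d28, d29 — 8 in total.
Values that change: s1, d15, d17, d19, d21, d26, d27, d28, d29.

First evaluation (everything demanded from the output):
  d2 = max2(-5, -5) = -5
  d4 = max2(-5, -5) = -5
  d5 = neg(-5) = 5
  d7 = sub(-5, 5) = -10
  d10 = min2(-5, -10) = -10
  d14 = sub(-5, -10) = 5
  d15 = headl([-1, -1, 9]) = -1
  d17 = min2(5, -1) = -1
  d19 = reverse([-1, -1, 9]) = [9, -1, -1]
  d21 = suml([9, -1, -1]) = 7
  d26 = sub(-1, 7) = -8
  d27 = suml([9, -1, -1]) = 7
  d28 = max2(-8, 7) = 7
  d29 = mul(-1, 7) = -7

Propagation after the edit:
  d15: runs — s1 [-1, -1, 9]->[-5, -9, -7]; result -5.
  d17: runs — d15 -1->-5; result -5.
  d19: runs — s1 [-1, -1, 9]->[-5, -9, -7]; result [-7, -9, -5].
  d21: runs — d19 [9, -1, -1]->[-7, -9, -5]; result -21.
  d26: runs — d15 -1->-5; d21 7->-21; result 16.
  d27: runs — d19 [9, -1, -1]->[-7, -9, -5]; result -21.
  d28: runs — d26 -8->16; d27 7->-21; result 16.
  d29: runs — d17 -1->-5; d28 7->16; result -80.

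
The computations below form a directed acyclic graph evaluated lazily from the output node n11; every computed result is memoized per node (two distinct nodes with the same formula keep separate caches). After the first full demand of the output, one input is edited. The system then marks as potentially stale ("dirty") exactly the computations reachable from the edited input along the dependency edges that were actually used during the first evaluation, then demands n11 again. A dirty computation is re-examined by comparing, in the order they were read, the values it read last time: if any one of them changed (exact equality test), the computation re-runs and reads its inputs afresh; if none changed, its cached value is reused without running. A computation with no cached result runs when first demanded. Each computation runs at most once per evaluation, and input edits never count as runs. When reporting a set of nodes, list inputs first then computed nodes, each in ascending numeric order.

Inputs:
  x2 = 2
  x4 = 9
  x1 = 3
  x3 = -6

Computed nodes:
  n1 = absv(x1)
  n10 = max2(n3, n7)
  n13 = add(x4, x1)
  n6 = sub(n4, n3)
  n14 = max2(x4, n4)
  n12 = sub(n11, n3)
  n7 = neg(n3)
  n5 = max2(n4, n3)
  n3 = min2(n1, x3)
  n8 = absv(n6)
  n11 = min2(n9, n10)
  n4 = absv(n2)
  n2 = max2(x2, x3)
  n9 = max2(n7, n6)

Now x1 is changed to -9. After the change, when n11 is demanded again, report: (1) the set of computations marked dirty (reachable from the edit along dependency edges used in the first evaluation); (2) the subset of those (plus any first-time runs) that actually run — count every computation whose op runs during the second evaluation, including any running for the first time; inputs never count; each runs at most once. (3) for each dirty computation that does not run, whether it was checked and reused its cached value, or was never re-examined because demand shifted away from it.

The edit dirties: n1, n3, n6, n7, n9, n10, n11.
2 computations run: n1, n3.
Cache hits after checking: n6, n7, n9, n10, n11.
Note the absorption at n3: it re-runs yet its value is the same, leaving the output's value untouched.

First demand of the output computes:
  n1 = absv(3) = 3
  n2 = max2(2, -6) = 2
  n3 = min2(3, -6) = -6
  n4 = absv(2) = 2
  n6 = sub(2, -6) = 8
  n7 = neg(-6) = 6
  n9 = max2(6, 8) = 8
  n10 = max2(-6, 6) = 6
  n11 = min2(8, 6) = 6

After the edit, cleaning proceeds:
  n1: a read changed (x1 3->-9) — executes, giving 9.
  n3: a read changed (n1 3->9) — executes, giving -6 — identical to its old value.
  n6: dirty, but its reads are unchanged (n4 unchanged, n3 unchanged); cached 8 stands.
  n7: dirty, but its reads are unchanged (n3 unchanged); cached 6 stands.
  n9: dirty, but its reads are unchanged (n7 unchanged, n6 unchanged); cached 8 stands.
  n10: dirty, but its reads are unchanged (n3 unchanged, n7 unchanged); cached 6 stands.
  n11: dirty, but its reads are unchanged (n9 unchanged, n10 unchanged); cached 6 stands.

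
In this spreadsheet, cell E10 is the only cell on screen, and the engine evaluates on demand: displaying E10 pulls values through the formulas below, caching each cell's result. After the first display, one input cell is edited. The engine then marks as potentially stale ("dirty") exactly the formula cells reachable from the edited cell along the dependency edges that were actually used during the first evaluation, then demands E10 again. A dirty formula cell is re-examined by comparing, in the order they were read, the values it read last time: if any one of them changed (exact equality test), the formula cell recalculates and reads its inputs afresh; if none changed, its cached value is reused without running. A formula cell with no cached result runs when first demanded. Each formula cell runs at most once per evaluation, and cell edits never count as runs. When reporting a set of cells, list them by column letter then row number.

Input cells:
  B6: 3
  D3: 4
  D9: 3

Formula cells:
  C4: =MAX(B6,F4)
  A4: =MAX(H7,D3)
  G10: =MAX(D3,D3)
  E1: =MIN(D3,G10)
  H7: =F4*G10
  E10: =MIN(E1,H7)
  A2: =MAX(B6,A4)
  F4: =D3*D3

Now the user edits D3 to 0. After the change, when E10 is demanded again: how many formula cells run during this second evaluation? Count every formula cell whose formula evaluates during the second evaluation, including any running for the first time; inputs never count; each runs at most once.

Run set: E1, E10, F4, G10, H7 (5 run).

Initial pass — values computed on the first demand:
  F4 = 4 * 4 = 16
  G10 = MAX(4, 4) = 4
  E1 = MIN(4, 4) = 4
  H7 = 16 * 4 = 64
  E10 = MIN(4, 64) = 4

Second demand — change propagation:
  F4: re-runs because D3 4->0; D3 4->0; new result 0.
  G10: re-runs because D3 4->0; D3 4->0; new result 0.
  E1: re-runs because D3 4->0; G10 4->0; new result 0.
  H7: re-runs because F4 16->0; G10 4->0; new result 0.
  E10: re-runs because E1 4->0; H7 64->0; new result 0.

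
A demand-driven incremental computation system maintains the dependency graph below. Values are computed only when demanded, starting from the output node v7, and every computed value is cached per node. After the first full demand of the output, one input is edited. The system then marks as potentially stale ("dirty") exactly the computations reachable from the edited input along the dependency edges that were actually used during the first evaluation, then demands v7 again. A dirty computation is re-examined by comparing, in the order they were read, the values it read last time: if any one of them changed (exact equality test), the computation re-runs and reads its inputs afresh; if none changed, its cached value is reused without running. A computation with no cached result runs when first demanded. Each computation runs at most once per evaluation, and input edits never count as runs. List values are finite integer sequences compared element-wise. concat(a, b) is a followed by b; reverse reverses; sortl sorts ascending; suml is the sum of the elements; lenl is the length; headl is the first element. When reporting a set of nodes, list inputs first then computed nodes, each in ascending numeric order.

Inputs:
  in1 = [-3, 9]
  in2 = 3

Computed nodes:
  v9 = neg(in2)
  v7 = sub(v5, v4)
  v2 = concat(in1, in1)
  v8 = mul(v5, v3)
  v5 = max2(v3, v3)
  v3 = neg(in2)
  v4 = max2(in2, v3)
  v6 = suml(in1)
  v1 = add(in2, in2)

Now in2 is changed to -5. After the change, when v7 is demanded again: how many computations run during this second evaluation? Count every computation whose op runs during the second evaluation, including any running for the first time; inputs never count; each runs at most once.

Computations that run: v3, v4, v5, v7 — 4 in total.

First evaluation (everything demanded from the output):
  v3 = neg(3) = -3
  v4 = max2(3, -3) = 3
  v5 = max2(-3, -3) = -3
  v7 = sub(-3, 3) = -6

Propagation after the edit:
  v3: runs — in2 3->-5; result 5.
  v4: runs — in2 3->-5; v3 -3->5; result 5.
  v5: runs — v3 -3->5; v3 -3->5; result 5.
  v7: runs — v5 -3->5; v4 3->5; result 0.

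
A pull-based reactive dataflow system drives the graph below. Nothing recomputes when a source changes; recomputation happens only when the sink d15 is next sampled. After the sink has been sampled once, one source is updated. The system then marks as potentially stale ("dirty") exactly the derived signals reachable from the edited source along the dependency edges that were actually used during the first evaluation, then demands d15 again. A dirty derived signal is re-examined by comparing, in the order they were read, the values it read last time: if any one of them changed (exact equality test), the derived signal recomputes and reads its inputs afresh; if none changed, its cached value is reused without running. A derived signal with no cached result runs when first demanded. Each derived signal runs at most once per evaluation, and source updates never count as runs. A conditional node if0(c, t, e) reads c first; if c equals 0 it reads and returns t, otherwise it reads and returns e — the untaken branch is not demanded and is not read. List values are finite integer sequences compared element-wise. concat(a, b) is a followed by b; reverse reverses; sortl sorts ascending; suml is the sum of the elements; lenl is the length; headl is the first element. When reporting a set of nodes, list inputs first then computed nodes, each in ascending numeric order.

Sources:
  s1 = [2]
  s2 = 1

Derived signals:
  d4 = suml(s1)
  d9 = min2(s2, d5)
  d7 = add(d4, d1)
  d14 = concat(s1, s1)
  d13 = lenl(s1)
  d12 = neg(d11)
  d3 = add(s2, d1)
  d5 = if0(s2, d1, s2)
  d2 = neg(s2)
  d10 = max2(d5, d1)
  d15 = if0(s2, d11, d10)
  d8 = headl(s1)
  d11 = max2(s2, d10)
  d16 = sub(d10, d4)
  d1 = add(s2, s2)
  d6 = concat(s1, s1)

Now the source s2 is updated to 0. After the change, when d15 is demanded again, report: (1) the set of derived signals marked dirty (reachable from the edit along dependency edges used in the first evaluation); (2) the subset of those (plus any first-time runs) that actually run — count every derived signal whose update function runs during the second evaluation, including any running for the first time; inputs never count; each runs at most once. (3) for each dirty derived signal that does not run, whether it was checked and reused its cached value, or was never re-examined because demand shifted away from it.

First evaluation (everything demanded from the output):
  d1 = add(1, 1) = 2
  d5 = if0(s2=1 -> else branch s2) = 1
  d10 = max2(1, 2) = 2
  d15 = if0(s2=1 -> else branch d10) = 2

Propagation after the edit:
  d1: runs — s2 1->0; s2 1->0; result 0.
  d5: runs — s2 1->0; s2 1->0; result 0.
  d10: runs — d5 1->0; d1 2->0; result 0.
  d11: demanded for the first time — runs, produces 0.
  d15: runs — s2 1->0; d10 2->0; result 0.

Key observation: a condition flipped, so demand reaches new nodes — d11 runs for the first time.

Marked dirty: d1, d5, d10, d15.
Derived signals that run: d1, d5, d10, d11, d15 — 5 in total.
Every dirty derived signal ran.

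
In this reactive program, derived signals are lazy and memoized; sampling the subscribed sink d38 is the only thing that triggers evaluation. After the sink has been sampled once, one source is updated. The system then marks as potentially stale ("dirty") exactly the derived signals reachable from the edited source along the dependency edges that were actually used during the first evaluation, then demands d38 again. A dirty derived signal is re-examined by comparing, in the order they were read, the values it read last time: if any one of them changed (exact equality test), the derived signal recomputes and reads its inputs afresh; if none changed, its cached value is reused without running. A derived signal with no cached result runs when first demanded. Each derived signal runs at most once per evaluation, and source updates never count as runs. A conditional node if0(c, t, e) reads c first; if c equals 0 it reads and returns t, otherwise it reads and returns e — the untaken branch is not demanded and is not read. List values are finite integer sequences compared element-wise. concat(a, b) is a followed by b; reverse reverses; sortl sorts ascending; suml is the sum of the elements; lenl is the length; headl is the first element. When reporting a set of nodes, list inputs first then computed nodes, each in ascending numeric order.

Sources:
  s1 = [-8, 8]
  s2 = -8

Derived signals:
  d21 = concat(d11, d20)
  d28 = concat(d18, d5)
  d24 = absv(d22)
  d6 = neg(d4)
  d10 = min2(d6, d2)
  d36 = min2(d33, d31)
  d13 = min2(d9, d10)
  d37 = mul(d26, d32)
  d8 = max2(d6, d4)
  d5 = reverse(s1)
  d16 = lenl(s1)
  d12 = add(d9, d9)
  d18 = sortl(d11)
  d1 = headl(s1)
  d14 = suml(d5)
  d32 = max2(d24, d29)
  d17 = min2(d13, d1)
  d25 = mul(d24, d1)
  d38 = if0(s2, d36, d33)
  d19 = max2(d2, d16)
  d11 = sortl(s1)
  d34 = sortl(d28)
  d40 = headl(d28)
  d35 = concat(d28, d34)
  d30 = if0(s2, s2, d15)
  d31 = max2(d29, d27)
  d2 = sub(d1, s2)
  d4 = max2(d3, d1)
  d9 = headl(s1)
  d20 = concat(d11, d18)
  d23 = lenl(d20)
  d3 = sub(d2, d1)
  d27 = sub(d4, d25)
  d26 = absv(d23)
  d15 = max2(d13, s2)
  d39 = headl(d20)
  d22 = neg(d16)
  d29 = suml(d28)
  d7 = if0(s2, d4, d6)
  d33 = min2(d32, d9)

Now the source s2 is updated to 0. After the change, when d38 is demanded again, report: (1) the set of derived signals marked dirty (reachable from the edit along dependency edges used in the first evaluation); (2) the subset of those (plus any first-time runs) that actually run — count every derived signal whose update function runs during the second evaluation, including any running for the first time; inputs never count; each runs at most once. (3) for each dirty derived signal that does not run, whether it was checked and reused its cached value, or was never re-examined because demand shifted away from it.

The edit dirties: d38.
9 derived signals run: d1, d2, d3, d4, d25, d27, d31, d36, d38.
No dirty derived signal escaped a run.
Note the branch switch — d1, d2, d3, d4, d25, d27, d31, d36 had no cache and run now for the first time.

First demand of the output computes:
  d5 = reverse([-8, 8]) = [8, -8]
  d9 = headl([-8, 8]) = -8
  d11 = sortl([-8, 8]) = [-8, 8]
  d16 = lenl([-8, 8]) = 2
  d18 = sortl([-8, 8]) = [-8, 8]
  d22 = neg(2) = -2
  d24 = absv(-2) = 2
  d28 = concat([-8, 8], [8, -8]) = [-8, 8, 8, -8]
  d29 = suml([-8, 8, 8, -8]) = 0
  d32 = max2(2, 0) = 2
  d33 = min2(2, -8) = -8
  d38 = if0(s2=-8 -> else branch d33) = -8

After the edit, cleaning proceeds:
  d1: had never run; runs now, result -8.
  d2: had never run; runs now, result -8.
  d3: had never run; runs now, result 0.
  d4: had never run; runs now, result 0.
  d25: had never run; runs now, result -16.
  d27: had never run; runs now, result 16.
  d31: had never run; runs now, result 16.
  d36: had never run; runs now, result -8.
  d38: a read changed (s2 -8->0) — executes, giving -8 — identical to its old value.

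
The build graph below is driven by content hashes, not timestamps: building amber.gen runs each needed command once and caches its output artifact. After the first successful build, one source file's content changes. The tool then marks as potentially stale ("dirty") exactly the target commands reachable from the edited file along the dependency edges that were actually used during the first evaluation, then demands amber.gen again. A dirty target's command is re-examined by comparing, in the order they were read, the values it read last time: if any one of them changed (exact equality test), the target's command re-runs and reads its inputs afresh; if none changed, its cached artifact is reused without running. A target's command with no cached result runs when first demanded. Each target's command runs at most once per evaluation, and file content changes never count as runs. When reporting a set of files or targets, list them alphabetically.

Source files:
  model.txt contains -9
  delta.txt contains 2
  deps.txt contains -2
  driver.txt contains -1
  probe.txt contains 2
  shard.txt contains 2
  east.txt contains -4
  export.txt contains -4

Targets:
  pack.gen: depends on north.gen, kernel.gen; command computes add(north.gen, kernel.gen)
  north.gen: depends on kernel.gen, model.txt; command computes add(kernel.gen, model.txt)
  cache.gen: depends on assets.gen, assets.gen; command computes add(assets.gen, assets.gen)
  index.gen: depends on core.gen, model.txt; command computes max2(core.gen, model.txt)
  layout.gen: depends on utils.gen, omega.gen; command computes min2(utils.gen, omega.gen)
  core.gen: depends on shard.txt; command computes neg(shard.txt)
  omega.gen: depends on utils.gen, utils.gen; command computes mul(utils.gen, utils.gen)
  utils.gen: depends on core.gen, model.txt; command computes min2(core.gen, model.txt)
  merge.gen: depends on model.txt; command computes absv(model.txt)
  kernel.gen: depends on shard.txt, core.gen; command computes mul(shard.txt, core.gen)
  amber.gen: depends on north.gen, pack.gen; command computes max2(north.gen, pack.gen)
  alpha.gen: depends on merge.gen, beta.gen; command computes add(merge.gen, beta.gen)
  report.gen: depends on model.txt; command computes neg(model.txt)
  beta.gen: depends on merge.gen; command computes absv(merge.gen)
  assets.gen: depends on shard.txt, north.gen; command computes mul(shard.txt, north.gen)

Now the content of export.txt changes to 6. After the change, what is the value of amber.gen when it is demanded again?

amber.gen now evaluates to -13.
The important point: nothing the output needs ever reads export.txt, so the edit is invisible to it.

Initial pass — values computed on the first demand:
  core.gen = neg(2) = -2
  kernel.gen = mul(2, -2) = -4
  north.gen = add(-4, -9) = -13
  pack.gen = add(-13, -4) = -17
  amber.gen = max2(-13, -17) = -13

Second demand — change propagation:
  no demanded computation ever read export.txt, so the edit dirties nothing and nothing runs.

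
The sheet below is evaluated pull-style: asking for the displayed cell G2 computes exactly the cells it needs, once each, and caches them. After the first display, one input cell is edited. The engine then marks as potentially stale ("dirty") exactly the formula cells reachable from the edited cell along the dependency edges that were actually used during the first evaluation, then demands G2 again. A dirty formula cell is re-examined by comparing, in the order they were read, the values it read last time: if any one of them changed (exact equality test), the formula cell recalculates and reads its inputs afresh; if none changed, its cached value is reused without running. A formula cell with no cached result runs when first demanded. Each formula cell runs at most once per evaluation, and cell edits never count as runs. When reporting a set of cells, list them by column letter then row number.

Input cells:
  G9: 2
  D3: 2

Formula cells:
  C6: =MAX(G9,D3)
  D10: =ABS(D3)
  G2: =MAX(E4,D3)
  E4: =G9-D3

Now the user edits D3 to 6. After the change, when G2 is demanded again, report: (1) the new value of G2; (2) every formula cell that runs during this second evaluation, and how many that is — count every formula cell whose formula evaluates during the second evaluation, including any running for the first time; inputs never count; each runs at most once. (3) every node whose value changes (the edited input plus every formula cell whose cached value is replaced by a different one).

First demand of the output computes:
  E4 = 2 - 2 = 0
  G2 = MAX(0, 2) = 2

After the edit, cleaning proceeds:
  E4: a read changed (D3 2->6) — executes, giving -4.
  G2: a read changed (E4 0->-4; D3 2->6) — executes, giving 6.

Demanding G2 again yields 6.
2 formula cells run: E4, G2.
The nodes whose values change: D3, E4, G2.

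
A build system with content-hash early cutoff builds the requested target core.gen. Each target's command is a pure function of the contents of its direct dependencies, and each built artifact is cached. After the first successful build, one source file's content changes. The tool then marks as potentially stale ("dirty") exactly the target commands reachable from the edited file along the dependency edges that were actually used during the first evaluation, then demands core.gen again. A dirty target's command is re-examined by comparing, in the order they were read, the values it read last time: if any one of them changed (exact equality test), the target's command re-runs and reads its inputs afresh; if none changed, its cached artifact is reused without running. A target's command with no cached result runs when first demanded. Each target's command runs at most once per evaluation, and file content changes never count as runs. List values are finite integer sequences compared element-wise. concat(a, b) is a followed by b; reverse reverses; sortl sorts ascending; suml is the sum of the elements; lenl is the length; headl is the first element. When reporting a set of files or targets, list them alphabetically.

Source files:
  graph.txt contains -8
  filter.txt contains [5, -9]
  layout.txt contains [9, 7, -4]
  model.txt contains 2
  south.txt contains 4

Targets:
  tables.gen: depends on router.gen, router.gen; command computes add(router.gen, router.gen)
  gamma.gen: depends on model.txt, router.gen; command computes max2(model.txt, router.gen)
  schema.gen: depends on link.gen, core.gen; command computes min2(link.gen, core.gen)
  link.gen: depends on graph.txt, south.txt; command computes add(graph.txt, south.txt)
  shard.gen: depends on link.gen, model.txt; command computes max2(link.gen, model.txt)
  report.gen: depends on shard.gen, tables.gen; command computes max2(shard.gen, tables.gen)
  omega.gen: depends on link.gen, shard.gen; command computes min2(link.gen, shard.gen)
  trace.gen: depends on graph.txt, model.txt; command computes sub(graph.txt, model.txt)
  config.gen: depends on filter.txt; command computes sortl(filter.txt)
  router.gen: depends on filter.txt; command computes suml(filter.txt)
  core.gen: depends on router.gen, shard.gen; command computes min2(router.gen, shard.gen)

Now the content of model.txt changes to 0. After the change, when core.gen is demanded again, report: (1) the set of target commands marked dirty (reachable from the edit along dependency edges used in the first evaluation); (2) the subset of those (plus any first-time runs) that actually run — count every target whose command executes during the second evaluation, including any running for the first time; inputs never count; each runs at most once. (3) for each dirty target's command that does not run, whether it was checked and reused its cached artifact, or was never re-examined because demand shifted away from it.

First evaluation (everything demanded from the output):
  link.gen = add(-8, 4) = -4
  router.gen = suml([5, -9]) = -4
  shard.gen = max2(-4, 2) = 2
  core.gen = min2(-4, 2) = -4

Propagation after the edit:
  shard.gen: runs — model.txt 2->0; result 0.
  core.gen: runs — shard.gen 2->0; result -4 (same value as before).

Marked dirty: core.gen, shard.gen.
Target commands that run: core.gen, shard.gen — 2 in total.
Every dirty target's command ran.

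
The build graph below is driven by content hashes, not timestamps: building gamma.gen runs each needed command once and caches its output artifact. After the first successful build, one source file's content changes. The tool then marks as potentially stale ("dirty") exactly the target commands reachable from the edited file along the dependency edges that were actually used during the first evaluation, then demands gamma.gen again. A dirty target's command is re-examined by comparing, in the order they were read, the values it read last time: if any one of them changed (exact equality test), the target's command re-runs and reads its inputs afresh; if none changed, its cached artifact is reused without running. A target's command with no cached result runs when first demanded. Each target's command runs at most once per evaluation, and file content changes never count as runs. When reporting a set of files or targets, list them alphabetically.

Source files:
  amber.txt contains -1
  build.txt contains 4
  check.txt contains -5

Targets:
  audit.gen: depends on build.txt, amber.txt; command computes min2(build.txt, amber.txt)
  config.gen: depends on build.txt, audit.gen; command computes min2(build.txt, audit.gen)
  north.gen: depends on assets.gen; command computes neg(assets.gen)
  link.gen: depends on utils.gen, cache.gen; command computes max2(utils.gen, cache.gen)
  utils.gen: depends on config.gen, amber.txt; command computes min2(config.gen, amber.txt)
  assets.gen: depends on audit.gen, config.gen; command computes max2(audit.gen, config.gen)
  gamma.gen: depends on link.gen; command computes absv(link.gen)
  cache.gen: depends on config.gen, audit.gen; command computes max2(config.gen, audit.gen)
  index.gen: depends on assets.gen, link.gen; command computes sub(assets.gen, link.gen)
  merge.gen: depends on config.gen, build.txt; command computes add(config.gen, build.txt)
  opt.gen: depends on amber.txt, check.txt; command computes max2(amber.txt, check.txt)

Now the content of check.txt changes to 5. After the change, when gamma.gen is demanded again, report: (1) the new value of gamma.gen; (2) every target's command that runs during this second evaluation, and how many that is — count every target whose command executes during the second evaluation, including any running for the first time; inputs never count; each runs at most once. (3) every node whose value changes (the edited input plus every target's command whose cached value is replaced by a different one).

gamma.gen now evaluates to 1.
Run set: none (0 run).
Changed values: check.txt.
The important point: nothing the output needs ever reads check.txt, so the edit is invisible to it.

Initial pass — values computed on the first demand:
  audit.gen = min2(4, -1) = -1
  config.gen = min2(4, -1) = -1
  cache.gen = max2(-1, -1) = -1
  utils.gen = min2(-1, -1) = -1
  link.gen = max2(-1, -1) = -1
  gamma.gen = absv(-1) = 1

Second demand — change propagation:
  no demanded computation ever read check.txt, so the edit dirties nothing and nothing runs.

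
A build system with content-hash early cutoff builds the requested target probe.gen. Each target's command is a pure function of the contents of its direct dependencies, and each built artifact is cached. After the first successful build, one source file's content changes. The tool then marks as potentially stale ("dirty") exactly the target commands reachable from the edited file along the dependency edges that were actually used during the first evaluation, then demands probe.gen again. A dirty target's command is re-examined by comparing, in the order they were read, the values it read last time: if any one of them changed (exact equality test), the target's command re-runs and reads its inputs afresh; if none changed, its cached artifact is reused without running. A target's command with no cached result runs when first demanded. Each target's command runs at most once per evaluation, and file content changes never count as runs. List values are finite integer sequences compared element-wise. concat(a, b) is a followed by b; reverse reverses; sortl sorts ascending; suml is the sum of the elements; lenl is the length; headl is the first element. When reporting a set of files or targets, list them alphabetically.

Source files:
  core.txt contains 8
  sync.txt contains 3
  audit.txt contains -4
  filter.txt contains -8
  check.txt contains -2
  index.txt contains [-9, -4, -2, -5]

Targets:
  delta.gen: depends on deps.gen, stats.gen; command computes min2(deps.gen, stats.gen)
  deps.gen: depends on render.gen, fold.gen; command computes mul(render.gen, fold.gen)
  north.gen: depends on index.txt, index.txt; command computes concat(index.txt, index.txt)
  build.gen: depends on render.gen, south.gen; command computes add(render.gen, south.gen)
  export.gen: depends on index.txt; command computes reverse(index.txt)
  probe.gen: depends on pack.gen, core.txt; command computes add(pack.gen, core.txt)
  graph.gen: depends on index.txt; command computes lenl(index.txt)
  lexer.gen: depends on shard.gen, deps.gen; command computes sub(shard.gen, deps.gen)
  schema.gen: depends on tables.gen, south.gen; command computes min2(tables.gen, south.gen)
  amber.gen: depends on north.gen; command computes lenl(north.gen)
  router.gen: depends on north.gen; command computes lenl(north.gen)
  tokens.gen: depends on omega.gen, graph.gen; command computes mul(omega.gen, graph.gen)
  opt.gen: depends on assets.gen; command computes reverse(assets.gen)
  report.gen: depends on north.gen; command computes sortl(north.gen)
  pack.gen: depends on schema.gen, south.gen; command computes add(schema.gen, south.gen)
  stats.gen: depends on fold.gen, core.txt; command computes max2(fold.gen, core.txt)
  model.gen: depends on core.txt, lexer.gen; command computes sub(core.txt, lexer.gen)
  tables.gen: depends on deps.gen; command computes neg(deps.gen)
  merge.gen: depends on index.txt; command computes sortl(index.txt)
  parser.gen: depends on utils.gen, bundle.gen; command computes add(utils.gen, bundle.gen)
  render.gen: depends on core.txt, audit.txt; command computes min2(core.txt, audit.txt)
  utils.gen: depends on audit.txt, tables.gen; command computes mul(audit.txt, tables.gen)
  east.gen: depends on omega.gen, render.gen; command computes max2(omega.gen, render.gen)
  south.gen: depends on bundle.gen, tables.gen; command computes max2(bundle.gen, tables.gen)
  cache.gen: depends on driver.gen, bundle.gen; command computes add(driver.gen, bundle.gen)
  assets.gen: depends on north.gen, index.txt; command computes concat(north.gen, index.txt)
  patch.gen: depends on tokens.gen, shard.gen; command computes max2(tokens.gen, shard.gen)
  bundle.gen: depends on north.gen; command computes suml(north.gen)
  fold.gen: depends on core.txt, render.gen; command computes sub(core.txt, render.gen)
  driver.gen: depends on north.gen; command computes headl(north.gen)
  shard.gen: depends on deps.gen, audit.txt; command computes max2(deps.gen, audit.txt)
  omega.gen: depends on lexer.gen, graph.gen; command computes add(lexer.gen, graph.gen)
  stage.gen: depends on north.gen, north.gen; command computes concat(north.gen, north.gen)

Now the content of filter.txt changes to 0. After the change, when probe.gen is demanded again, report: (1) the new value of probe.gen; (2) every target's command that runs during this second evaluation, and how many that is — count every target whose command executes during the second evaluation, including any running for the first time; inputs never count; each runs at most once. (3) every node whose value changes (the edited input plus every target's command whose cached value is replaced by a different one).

New value of probe.gen: 104.
Target commands that run: none — 0 in total.
Values that change: filter.txt.
Key observation: filter.txt is never demanded by the output, so the edit triggers no recomputation at all.

First evaluation (everything demanded from the output):
  north.gen = concat([-9, -4, -2, -5], [-9, -4, -2, -5]) = [-9, -4, -2, -5, -9, -4, -2, -5]
  bundle.gen = suml([-9, -4, -2, -5, -9, -4, -2, -5]) = -40
  render.gen = min2(8, -4) = -4
  fold.gen = sub(8, -4) = 12
  deps.gen = mul(-4, 12) = -48
  tables.gen = neg(-48) = 48
  south.gen = max2(-40, 48) = 48
  schema.gen = min2(48, 48) = 48
  pack.gen = add(48, 48) = 96
  probe.gen = add(96, 8) = 104

Propagation after the edit:
  filter.txt feeds no computation that the output demands — nothing is marked dirty and nothing runs.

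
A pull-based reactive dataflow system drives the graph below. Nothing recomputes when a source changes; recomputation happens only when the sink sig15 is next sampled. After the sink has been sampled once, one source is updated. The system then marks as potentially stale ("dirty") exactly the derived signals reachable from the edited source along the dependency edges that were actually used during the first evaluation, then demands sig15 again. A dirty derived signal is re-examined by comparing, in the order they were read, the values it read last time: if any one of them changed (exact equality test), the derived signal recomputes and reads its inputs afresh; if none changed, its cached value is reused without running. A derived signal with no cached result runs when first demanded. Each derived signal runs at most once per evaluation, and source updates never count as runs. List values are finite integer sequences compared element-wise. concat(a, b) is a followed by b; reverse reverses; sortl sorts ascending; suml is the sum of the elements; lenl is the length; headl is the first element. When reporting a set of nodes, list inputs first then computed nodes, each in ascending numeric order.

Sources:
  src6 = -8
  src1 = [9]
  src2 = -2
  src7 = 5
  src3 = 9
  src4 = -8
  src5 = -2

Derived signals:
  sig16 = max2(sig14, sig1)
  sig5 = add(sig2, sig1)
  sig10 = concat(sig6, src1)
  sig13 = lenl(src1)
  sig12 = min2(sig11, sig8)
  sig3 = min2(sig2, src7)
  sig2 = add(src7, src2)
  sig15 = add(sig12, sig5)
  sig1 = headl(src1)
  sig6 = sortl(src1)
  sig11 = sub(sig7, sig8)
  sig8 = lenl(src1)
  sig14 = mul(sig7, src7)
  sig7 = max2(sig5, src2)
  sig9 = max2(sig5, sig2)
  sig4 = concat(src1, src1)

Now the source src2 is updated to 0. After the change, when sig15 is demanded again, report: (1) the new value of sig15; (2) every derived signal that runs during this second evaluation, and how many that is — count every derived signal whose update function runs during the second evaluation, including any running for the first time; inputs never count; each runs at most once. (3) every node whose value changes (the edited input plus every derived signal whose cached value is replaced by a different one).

New value of sig15: 15.
Derived signals that run: sig2, sig5, sig7, sig11, sig12, sig15 — 6 in total.
Values that change: src2, sig2, sig5, sig7, sig11, sig15.

First evaluation (everything demanded from the output):
  sig1 = headl([9]) = 9
  sig2 = add(5, -2) = 3
  sig5 = add(3, 9) = 12
  sig7 = max2(12, -2) = 12
  sig8 = lenl([9]) = 1
  sig11 = sub(12, 1) = 11
  sig12 = min2(11, 1) = 1
  sig15 = add(1, 12) = 13

Propagation after the edit:
  sig2: runs — src2 -2->0; result 5.
  sig5: runs — sig2 3->5; result 14.
  sig7: runs — sig5 12->14; src2 -2->0; result 14.
  sig11: runs — sig7 12->14; result 13.
  sig12: runs — sig11 11->13; result 1 (same value as before).
  sig15: runs — sig5 12->14; result 15.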